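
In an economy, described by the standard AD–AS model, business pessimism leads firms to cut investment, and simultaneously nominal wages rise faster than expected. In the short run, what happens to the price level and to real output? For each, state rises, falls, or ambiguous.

Price level: ambiguous; output: falls

The first event is a negative demand shock: AD shifts left, which by itself pushes P down and Y down.
The second is an adverse supply shock: SRAS shifts left, which by itself pushes P up and Y down.
The two shocks push P in opposite directions, so the effect on P is ambiguous. Both shocks push Y down, so Y falls.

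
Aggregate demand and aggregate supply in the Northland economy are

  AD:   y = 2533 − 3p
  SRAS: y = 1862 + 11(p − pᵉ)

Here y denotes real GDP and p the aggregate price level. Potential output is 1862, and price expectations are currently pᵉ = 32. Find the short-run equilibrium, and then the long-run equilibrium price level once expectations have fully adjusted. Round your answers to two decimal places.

Short run: with pᵉ = 32, SRAS is y = 1510 + 11p. Setting AD = SRAS gives 1023 = 14p, so p = 73.07 and y = 2533 − 3p = 2313.79.
Output 2313.79 is above potential 1862, so over time expected prices rise and SRAS shifts left until y returns to 1862.
Long run: y = 1862 on the AD curve gives 1862 = 2533 − 3p, so p = 223.67.

Short run: p = 73.07, y = 2313.79. Long run: p = 223.67.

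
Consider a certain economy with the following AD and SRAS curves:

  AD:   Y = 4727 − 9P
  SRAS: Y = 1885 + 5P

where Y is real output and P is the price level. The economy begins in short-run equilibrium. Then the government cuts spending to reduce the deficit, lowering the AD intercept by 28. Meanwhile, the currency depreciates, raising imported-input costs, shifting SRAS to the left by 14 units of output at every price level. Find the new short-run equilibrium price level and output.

After both shocks: AD is Y = 4699 − 9P and SRAS is Y = 1871 + 5P.
Setting them equal: 2828 = 14P, so P = 202.
Y = 4699 − 9·202 = 2881.

P = 202, Y = 2881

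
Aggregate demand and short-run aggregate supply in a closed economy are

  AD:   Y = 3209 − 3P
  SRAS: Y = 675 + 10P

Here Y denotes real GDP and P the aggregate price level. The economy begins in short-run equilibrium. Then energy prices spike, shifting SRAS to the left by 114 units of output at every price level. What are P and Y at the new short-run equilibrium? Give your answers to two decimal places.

This is a negative supply shock: SRAS shifts left.
New SRAS: Y = 561 + 10P.
Set AD = SRAS: 3209 − 3P = 561 + 10P, so 2648 = 13P and P = 203.69.
Substituting into AD, Y = 2597.92.

P = 203.69, Y = 2597.92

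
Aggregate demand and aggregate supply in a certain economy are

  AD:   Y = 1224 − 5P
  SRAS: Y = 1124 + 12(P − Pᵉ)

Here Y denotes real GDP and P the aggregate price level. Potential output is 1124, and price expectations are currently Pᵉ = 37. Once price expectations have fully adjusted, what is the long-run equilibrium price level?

Short run: with Pᵉ = 37, SRAS is Y = 680 + 12P. Setting AD = SRAS gives 544 = 17P, so P = 32 and Y = 1224 − 5·32 = 1064.
Output 1064 is below potential 1124, so over time expected prices fall and SRAS shifts right until Y returns to 1124.
Long run: Y = 1124 on the AD curve gives 1124 = 1224 − 5P, so P = 20.

Long-run P = 20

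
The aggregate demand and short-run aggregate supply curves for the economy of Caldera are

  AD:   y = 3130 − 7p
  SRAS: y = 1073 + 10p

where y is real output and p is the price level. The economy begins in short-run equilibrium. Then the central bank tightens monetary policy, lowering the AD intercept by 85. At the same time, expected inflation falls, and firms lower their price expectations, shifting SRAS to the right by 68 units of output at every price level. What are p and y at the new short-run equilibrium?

After both shocks: AD is y = 3045 − 7p and SRAS is y = 1141 + 10p.
Setting them equal: 1904 = 17p, so p = 112.
y = 3045 − 7·112 = 2261.

p = 112, y = 2261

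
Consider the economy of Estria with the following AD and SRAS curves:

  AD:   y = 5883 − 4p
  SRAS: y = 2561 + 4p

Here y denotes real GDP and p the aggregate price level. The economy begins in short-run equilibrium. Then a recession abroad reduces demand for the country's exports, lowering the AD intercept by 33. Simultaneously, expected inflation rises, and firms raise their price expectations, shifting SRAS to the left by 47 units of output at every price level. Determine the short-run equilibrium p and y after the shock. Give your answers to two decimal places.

p = 417.00, y = 4182.00

After both shocks: AD is y = 5850 − 4p and SRAS is y = 2514 + 4p.
Setting them equal: 3336 = 8p, so p = 417.00.
Substituting into AD, y = 4182.00.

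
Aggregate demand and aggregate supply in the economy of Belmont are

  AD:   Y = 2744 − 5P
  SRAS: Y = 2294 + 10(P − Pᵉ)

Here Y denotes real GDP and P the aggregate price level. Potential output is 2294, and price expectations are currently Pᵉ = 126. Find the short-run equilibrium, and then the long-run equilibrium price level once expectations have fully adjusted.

Short run: with Pᵉ = 126, SRAS is Y = 1034 + 10P. Setting AD = SRAS gives 1710 = 15P, so P = 114 and Y = 2744 − 5·114 = 2174.
Output 2174 is below potential 2294, so over time expected prices fall and SRAS shifts right until Y returns to 2294.
Long run: Y = 2294 on the AD curve gives 2294 = 2744 − 5P, so P = 90.

Short run: P = 114, Y = 2174. Long run: P = 90.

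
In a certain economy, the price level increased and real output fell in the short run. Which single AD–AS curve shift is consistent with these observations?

SRAS shifted left

P rose and Y fell. An AD shift moves P and Y in the same direction; an SRAS shift moves them in opposite directions.
Here P and Y moved in opposite directions, so the SRAS curve shifted.
Since Y fell, SRAS shifted left.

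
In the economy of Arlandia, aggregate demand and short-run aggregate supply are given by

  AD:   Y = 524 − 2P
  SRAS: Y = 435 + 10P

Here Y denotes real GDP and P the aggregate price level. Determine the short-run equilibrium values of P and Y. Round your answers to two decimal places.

Set AD = SRAS: 524 − 2P = 435 + 10P, so 89 = 12P and P = 7.42.
Substituting into AD, Y = 524 − 2P = 509.17.

P = 7.42, Y = 509.17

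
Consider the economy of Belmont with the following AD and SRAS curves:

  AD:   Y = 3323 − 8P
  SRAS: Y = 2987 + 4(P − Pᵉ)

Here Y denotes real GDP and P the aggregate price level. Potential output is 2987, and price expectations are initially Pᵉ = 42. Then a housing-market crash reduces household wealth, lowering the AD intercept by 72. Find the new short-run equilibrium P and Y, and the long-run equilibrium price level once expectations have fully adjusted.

AD shifts left: new AD is Y = 3251 − 8P. With Pᵉ = 42, SRAS is Y = 2819 + 4P.
Short run: 3251 − 8P = 2819 + 4P gives 432 = 12P, so P = 36 and Y = 3251 − 8·36 = 2963.
Y = 2963 is below potential 2987; expectations adjust and SRAS shifts right until Y = 2987.
Long run: on the new AD curve, 2987 = 3251 − 8P gives P = 33.

Short run: P = 36, Y = 2963. Long run: P = 33.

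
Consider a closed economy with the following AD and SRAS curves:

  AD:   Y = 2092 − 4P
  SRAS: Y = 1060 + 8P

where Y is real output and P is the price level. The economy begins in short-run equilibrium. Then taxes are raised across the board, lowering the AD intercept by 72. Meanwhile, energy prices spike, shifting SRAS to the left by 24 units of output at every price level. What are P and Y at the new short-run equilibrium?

P = 82, Y = 1692

After both shocks: AD is Y = 2020 − 4P and SRAS is Y = 1036 + 8P.
Setting them equal: 984 = 12P, so P = 82.
Y = 2020 − 4·82 = 1692.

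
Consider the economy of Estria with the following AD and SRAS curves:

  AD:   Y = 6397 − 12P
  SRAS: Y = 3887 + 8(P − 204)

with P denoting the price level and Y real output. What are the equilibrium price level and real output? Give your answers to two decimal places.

Write SRAS as Y = 3887 + 8P − 1632 = 2255 + 8P.
Set AD = SRAS: 6397 − 12P = 2255 + 8P, so 4142 = 20P and P = 207.10.
Substituting into AD, Y = 6397 − 12P = 3911.80.

P = 207.10, Y = 3911.80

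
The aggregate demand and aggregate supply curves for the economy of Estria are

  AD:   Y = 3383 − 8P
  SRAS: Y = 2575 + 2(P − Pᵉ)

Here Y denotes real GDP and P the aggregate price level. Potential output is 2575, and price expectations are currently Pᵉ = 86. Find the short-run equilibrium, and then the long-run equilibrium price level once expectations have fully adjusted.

Short run: P = 98, Y = 2599. Long run: P = 101.

Short run: with Pᵉ = 86, SRAS is Y = 2403 + 2P. Setting AD = SRAS gives 980 = 10P, so P = 98 and Y = 3383 − 8·98 = 2599.
Output 2599 is above potential 2575, so over time expected prices rise and SRAS shifts left until Y returns to 2575.
Long run: Y = 2575 on the AD curve gives 2575 = 3383 − 8P, so P = 101.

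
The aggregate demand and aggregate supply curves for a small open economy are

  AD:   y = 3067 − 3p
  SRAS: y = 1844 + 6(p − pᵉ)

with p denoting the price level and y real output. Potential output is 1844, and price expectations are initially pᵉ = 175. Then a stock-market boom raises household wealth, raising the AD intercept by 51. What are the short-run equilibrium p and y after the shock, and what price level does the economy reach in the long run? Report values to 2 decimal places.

Short run: p = 258.22, y = 2343.33. Long run: p = 424.67.

AD shifts right: new AD is y = 3118 − 3p. With pᵉ = 175, SRAS is y = 794 + 6p.
Short run: 3118 − 3p = 794 + 6p gives 2324 = 9p, so p = 258.22 and y = 3118 − 3p = 2343.33.
y = 2343.33 is above potential 1844; expectations adjust and SRAS shifts left until y = 1844.
Long run: on the new AD curve, 1844 = 3118 − 3p gives p = 424.67.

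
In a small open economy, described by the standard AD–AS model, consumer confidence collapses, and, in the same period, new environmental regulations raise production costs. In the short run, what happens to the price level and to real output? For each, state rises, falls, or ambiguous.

The first event is a negative demand shock: AD shifts left, which by itself pushes P down and Y down.
The second is an adverse supply shock: SRAS shifts left, which by itself pushes P up and Y down.
The two shocks push P in opposite directions, so the effect on P is ambiguous. Both shocks push Y down, so Y falls.

Price level: ambiguous; output: falls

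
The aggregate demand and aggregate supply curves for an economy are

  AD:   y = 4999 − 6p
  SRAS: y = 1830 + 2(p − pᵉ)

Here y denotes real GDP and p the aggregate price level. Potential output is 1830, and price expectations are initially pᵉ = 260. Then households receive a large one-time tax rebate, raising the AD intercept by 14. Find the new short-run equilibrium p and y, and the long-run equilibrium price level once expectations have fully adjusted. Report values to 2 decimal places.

Short run: p = 462.88, y = 2235.75. Long run: p = 530.50.

AD shifts right: new AD is y = 5013 − 6p. With pᵉ = 260, SRAS is y = 1310 + 2p.
Short run: 5013 − 6p = 1310 + 2p gives 3703 = 8p, so p = 462.88 and y = 5013 − 6p = 2235.75.
y = 2235.75 is above potential 1830; expectations adjust and SRAS shifts left until y = 1830.
Long run: on the new AD curve, 1830 = 5013 − 6p gives p = 530.50.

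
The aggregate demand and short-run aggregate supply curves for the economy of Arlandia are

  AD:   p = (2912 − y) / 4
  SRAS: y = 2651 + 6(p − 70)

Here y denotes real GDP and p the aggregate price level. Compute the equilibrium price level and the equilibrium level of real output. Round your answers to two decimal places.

p = 68.10, y = 2639.60

Write SRAS as y = 2651 + 6p − 420 = 2231 + 6p.
Rearrange AD to y = 2912 − 4p.
Set AD = SRAS: 2912 − 4p = 2231 + 6p, so 681 = 10p and p = 68.10.
Substituting into AD, y = 2912 − 4p = 2639.60.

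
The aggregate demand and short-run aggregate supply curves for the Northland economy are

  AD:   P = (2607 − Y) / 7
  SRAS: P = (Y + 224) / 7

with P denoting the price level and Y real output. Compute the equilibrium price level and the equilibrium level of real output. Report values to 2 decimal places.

P = 202.21, Y = 1191.50

Rearrange AD to Y = 2607 − 7P.
Rearrange SRAS to Y = 7P − 224.
Set AD = SRAS: 2607 − 7P = 7P − 224, so 2831 = 14P and P = 202.21.
Substituting into AD, Y = 2607 − 7P = 1191.50.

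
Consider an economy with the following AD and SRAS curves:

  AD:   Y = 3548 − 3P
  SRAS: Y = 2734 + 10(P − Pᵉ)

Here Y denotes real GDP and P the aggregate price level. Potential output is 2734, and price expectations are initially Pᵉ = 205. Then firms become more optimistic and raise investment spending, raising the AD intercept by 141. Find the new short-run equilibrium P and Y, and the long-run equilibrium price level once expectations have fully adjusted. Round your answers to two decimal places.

Short run: P = 231.15, Y = 2995.54. Long run: P = 318.33.

AD shifts right: new AD is Y = 3689 − 3P. With Pᵉ = 205, SRAS is Y = 684 + 10P.
Short run: 3689 − 3P = 684 + 10P gives 3005 = 13P, so P = 231.15 and Y = 3689 − 3P = 2995.54.
Y = 2995.54 is above potential 2734; expectations adjust and SRAS shifts left until Y = 2734.
Long run: on the new AD curve, 2734 = 3689 − 3P gives P = 318.33.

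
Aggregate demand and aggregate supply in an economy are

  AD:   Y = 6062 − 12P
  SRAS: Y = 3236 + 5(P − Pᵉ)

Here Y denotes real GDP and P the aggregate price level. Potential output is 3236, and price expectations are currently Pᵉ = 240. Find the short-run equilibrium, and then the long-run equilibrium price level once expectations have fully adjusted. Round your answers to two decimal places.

Short run: with Pᵉ = 240, SRAS is Y = 2036 + 5P. Setting AD = SRAS gives 4026 = 17P, so P = 236.82 and Y = 6062 − 12P = 3220.12.
Output 3220.12 is below potential 3236, so over time expected prices fall and SRAS shifts right until Y returns to 3236.
Long run: Y = 3236 on the AD curve gives 3236 = 6062 − 12P, so P = 235.50.

Short run: P = 236.82, Y = 3220.12. Long run: P = 235.50.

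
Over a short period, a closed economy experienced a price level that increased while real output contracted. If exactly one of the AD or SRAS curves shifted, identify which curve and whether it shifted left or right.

P rose and Y fell. An AD shift moves P and Y in the same direction; an SRAS shift moves them in opposite directions.
Here P and Y moved in opposite directions, so the SRAS curve shifted.
Since Y fell, SRAS shifted left.

SRAS shifted left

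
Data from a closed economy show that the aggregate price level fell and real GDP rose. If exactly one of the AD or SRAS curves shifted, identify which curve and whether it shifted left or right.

SRAS shifted right

P fell and Y rose. An AD shift moves P and Y in the same direction; an SRAS shift moves them in opposite directions.
Here P and Y moved in opposite directions, so the SRAS curve shifted.
Since Y rose, SRAS shifted right.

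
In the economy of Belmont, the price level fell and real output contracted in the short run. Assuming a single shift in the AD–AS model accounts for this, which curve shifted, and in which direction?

P fell and Y fell. An AD shift moves P and Y in the same direction; an SRAS shift moves them in opposite directions.
Here P and Y moved in the same direction, so the AD curve shifted.
Since Y fell, AD shifted left.

AD shifted left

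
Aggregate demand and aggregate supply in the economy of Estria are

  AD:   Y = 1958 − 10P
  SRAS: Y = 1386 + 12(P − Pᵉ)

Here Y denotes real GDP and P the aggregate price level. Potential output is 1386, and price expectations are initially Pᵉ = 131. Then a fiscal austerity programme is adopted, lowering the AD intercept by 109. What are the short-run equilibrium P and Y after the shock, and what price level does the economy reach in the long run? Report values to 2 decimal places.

Short run: P = 92.50, Y = 924.00. Long run: P = 46.30.

AD shifts left: new AD is Y = 1849 − 10P. With Pᵉ = 131, SRAS is Y = 12P − 186.
Short run: 1849 − 10P = 12P − 186 gives 2035 = 22P, so P = 92.50 and Y = 1849 − 10P = 924.00.
Y = 924.00 is below potential 1386; expectations adjust and SRAS shifts right until Y = 1386.
Long run: on the new AD curve, 1386 = 1849 − 10P gives P = 46.30.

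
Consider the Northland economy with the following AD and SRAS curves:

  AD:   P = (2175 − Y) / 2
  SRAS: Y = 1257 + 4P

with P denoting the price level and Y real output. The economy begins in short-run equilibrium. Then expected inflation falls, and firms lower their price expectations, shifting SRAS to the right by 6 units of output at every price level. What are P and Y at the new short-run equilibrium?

This is a positive supply shock: SRAS shifts right.
New SRAS: Y = 1263 + 4P.
Set AD = SRAS: 2175 − 2P = 1263 + 4P, so 912 = 6P and P = 152.
Y = 2175 − 2·152 = 1871.

P = 152, Y = 1871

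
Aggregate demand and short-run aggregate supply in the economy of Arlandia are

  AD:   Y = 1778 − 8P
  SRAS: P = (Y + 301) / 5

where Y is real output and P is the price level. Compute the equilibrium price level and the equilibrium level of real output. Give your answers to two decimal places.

P = 159.92, Y = 498.62

Rearrange SRAS to Y = 5P − 301.
Set AD = SRAS: 1778 − 8P = 5P − 301, so 2079 = 13P and P = 159.92.
Substituting into AD, Y = 1778 − 8P = 498.62.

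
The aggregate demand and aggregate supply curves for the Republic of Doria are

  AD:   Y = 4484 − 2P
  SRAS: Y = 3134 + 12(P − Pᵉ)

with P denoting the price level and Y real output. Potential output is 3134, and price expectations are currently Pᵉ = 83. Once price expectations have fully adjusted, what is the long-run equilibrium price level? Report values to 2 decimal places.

Short run: with Pᵉ = 83, SRAS is Y = 2138 + 12P. Setting AD = SRAS gives 2346 = 14P, so P = 167.57 and Y = 4484 − 2P = 4148.86.
Output 4148.86 is above potential 3134, so over time expected prices rise and SRAS shifts left until Y returns to 3134.
Long run: Y = 3134 on the AD curve gives 3134 = 4484 − 2P, so P = 675.00.

Long-run P = 675.00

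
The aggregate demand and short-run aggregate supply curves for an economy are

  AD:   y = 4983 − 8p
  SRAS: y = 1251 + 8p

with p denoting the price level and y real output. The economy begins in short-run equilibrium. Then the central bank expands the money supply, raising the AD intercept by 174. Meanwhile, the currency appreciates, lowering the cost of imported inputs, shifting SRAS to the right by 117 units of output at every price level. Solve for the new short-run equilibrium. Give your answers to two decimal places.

After both shocks: AD is y = 5157 − 8p and SRAS is y = 1368 + 8p.
Setting them equal: 3789 = 16p, so p = 236.81.
Substituting into AD, y = 3262.50.

p = 236.81, y = 3262.50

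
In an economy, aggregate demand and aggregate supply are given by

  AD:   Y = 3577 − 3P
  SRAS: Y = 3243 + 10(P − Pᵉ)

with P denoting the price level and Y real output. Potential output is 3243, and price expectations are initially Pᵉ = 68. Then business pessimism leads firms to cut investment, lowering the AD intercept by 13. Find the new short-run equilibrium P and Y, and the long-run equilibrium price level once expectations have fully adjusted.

Short run: P = 77, Y = 3333. Long run: P = 107.

AD shifts left: new AD is Y = 3564 − 3P. With Pᵉ = 68, SRAS is Y = 2563 + 10P.
Short run: 3564 − 3P = 2563 + 10P gives 1001 = 13P, so P = 77 and Y = 3564 − 3·77 = 3333.
Y = 3333 is above potential 3243; expectations adjust and SRAS shifts left until Y = 3243.
Long run: on the new AD curve, 3243 = 3564 − 3P gives P = 107.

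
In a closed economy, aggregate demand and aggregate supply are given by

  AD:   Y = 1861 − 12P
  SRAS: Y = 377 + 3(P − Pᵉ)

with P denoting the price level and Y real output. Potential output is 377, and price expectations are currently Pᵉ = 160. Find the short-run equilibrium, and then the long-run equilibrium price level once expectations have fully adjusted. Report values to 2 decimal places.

Short run: with Pᵉ = 160, SRAS is Y = 3P − 103. Setting AD = SRAS gives 1964 = 15P, so P = 130.93 and Y = 1861 − 12P = 289.80.
Output 289.80 is below potential 377, so over time expected prices fall and SRAS shifts right until Y returns to 377.
Long run: Y = 377 on the AD curve gives 377 = 1861 − 12P, so P = 123.67.

Short run: P = 130.93, Y = 289.80. Long run: P = 123.67.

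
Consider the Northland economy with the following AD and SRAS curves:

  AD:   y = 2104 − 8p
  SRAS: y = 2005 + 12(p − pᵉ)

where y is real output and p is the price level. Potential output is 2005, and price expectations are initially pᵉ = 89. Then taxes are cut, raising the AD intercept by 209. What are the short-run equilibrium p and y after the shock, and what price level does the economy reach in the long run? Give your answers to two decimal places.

AD shifts right: new AD is y = 2313 − 8p. With pᵉ = 89, SRAS is y = 937 + 12p.
Short run: 2313 − 8p = 937 + 12p gives 1376 = 20p, so p = 68.80 and y = 2313 − 8p = 1762.60.
y = 1762.60 is below potential 2005; expectations adjust and SRAS shifts right until y = 2005.
Long run: on the new AD curve, 2005 = 2313 − 8p gives p = 38.50.

Short run: p = 68.80, y = 1762.60. Long run: p = 38.50.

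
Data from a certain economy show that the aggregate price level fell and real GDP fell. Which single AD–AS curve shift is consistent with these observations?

AD shifted left

P fell and Y fell. An AD shift moves P and Y in the same direction; an SRAS shift moves them in opposite directions.
Here P and Y moved in the same direction, so the AD curve shifted.
Since Y fell, AD shifted left.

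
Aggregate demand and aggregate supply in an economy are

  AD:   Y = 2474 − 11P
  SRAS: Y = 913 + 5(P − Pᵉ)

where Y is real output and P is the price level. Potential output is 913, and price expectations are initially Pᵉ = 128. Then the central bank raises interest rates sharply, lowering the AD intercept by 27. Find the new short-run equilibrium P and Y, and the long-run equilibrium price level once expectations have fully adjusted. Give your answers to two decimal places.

AD shifts left: new AD is Y = 2447 − 11P. With Pᵉ = 128, SRAS is Y = 273 + 5P.
Short run: 2447 − 11P = 273 + 5P gives 2174 = 16P, so P = 135.88 and Y = 2447 − 11P = 952.38.
Y = 952.38 is above potential 913; expectations adjust and SRAS shifts left until Y = 913.
Long run: on the new AD curve, 913 = 2447 − 11P gives P = 139.45.

Short run: P = 135.88, Y = 952.38. Long run: P = 139.45.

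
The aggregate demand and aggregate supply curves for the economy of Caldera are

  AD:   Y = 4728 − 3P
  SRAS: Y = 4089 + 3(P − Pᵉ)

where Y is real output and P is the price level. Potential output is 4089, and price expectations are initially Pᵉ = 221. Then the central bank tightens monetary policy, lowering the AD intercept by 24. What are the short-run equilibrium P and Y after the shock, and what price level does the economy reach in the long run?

AD shifts left: new AD is Y = 4704 − 3P. With Pᵉ = 221, SRAS is Y = 3426 + 3P.
Short run: 4704 − 3P = 3426 + 3P gives 1278 = 6P, so P = 213 and Y = 4704 − 3·213 = 4065.
Y = 4065 is below potential 4089; expectations adjust and SRAS shifts right until Y = 4089.
Long run: on the new AD curve, 4089 = 4704 − 3P gives P = 205.

Short run: P = 213, Y = 4065. Long run: P = 205.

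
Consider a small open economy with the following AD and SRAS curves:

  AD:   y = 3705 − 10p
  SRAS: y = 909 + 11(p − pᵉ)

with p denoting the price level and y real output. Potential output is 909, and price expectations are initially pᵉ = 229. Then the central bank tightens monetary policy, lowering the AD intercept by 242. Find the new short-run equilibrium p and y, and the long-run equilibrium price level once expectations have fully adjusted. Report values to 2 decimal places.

Short run: p = 241.57, y = 1047.29. Long run: p = 255.40.

AD shifts left: new AD is y = 3463 − 10p. With pᵉ = 229, SRAS is y = 11p − 1610.
Short run: 3463 − 10p = 11p − 1610 gives 5073 = 21p, so p = 241.57 and y = 3463 − 10p = 1047.29.
y = 1047.29 is above potential 909; expectations adjust and SRAS shifts left until y = 909.
Long run: on the new AD curve, 909 = 3463 − 10p gives p = 255.40.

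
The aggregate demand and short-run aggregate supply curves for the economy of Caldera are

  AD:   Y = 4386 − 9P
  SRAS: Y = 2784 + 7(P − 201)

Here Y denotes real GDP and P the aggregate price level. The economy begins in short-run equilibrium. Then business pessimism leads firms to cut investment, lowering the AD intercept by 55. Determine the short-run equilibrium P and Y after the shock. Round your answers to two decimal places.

This is a negative demand shock: AD shifts left.
New AD: Y = 4331 − 9P.
SRAS can be written Y = 1377 + 7P.
Set AD = SRAS: 4331 − 9P = 1377 + 7P, so 2954 = 16P and P = 184.63.
Substituting into AD, Y = 2669.38.

P = 184.63, Y = 2669.38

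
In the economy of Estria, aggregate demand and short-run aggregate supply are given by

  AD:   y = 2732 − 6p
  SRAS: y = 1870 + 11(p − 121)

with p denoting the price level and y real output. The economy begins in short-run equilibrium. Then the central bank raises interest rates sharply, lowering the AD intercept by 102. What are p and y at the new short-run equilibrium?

This is a negative demand shock: AD shifts left.
New AD: y = 2630 − 6p.
SRAS can be written y = 539 + 11p.
Set AD = SRAS: 2630 − 6p = 539 + 11p, so 2091 = 17p and p = 123.
y = 2630 − 6·123 = 1892.

p = 123, y = 1892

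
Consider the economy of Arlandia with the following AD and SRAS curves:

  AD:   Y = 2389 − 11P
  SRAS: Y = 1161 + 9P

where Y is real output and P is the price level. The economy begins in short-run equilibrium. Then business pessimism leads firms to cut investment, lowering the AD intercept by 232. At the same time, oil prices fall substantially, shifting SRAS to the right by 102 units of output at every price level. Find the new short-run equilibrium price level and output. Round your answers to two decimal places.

After both shocks: AD is Y = 2157 − 11P and SRAS is Y = 1263 + 9P.
Setting them equal: 894 = 20P, so P = 44.70.
Substituting into AD, Y = 1665.30.

P = 44.70, Y = 1665.30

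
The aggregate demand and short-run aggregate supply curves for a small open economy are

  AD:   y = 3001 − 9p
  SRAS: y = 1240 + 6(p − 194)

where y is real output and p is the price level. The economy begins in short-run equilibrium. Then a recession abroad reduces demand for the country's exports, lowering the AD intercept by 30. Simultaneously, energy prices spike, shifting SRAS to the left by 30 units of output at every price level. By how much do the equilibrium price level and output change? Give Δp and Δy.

After both shocks: AD is y = 2971 − 9p and SRAS is y = 46 + 6p.
Setting them equal: 2925 = 15p, so p = 195.
y = 2971 − 9·195 = 1216.
Initially p = 195, y = 1246, so Δp = +0 and Δy = -30.

Δp = +0, Δy = -30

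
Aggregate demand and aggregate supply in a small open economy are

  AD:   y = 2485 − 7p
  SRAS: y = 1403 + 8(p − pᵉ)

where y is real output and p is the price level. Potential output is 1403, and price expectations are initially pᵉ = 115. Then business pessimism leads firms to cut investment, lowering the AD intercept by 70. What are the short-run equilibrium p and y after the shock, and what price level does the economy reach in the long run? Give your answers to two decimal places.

AD shifts left: new AD is y = 2415 − 7p. With pᵉ = 115, SRAS is y = 483 + 8p.
Short run: 2415 − 7p = 483 + 8p gives 1932 = 15p, so p = 128.80 and y = 2415 − 7p = 1513.40.
y = 1513.40 is above potential 1403; expectations adjust and SRAS shifts left until y = 1403.
Long run: on the new AD curve, 1403 = 2415 − 7p gives p = 144.57.

Short run: p = 128.80, y = 1513.40. Long run: p = 144.57.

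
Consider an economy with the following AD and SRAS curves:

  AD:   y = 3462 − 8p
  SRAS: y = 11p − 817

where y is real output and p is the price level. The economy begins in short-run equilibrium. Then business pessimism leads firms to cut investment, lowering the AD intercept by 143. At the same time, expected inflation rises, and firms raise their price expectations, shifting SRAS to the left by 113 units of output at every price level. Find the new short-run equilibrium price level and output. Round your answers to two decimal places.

p = 223.63, y = 1529.95

After both shocks: AD is y = 3319 − 8p and SRAS is y = 11p − 930.
Setting them equal: 4249 = 19p, so p = 223.63.
Substituting into AD, y = 1529.95.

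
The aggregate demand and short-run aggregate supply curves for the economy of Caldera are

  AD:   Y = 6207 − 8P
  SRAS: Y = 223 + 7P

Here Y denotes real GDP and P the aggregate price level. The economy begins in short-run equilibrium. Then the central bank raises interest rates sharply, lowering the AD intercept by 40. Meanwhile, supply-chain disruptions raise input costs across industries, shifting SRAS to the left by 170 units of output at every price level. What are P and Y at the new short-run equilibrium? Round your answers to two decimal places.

P = 407.60, Y = 2906.20

After both shocks: AD is Y = 6167 − 8P and SRAS is Y = 53 + 7P.
Setting them equal: 6114 = 15P, so P = 407.60.
Substituting into AD, Y = 2906.20.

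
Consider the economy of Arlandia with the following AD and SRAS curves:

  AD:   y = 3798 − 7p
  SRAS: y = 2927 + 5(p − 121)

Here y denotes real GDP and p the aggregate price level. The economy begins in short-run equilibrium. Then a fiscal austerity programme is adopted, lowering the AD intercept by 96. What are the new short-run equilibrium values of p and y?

p = 115, y = 2897

This is a negative demand shock: AD shifts left.
New AD: y = 3702 − 7p.
SRAS can be written y = 2322 + 5p.
Set AD = SRAS: 3702 − 7p = 2322 + 5p, so 1380 = 12p and p = 115.
y = 3702 − 7·115 = 2897.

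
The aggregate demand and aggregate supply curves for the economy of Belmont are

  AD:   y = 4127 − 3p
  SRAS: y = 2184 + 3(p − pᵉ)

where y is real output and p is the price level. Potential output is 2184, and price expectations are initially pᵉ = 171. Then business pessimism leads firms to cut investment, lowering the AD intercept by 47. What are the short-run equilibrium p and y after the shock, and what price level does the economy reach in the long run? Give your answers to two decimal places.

Short run: p = 401.50, y = 2875.50. Long run: p = 632.00.

AD shifts left: new AD is y = 4080 − 3p. With pᵉ = 171, SRAS is y = 1671 + 3p.
Short run: 4080 − 3p = 1671 + 3p gives 2409 = 6p, so p = 401.50 and y = 4080 − 3p = 2875.50.
y = 2875.50 is above potential 2184; expectations adjust and SRAS shifts left until y = 2184.
Long run: on the new AD curve, 2184 = 4080 − 3p gives p = 632.00.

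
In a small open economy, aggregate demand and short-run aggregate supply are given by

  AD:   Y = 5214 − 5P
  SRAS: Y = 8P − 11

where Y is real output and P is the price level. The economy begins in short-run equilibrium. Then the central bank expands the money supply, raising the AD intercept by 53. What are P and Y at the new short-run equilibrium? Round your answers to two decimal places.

This is a positive demand shock: AD shifts right.
New AD: Y = 5267 − 5P.
Set AD = SRAS: 5267 − 5P = 8P − 11, so 5278 = 13P and P = 406.00.
Substituting into AD, Y = 3237.00.

P = 406.00, Y = 3237.00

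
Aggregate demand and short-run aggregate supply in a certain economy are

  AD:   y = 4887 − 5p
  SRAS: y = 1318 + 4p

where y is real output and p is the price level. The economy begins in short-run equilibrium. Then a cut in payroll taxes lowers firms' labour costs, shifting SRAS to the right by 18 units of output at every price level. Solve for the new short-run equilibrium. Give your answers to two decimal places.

p = 394.56, y = 2914.22

This is a positive supply shock: SRAS shifts right.
New SRAS: y = 1336 + 4p.
Set AD = SRAS: 4887 − 5p = 1336 + 4p, so 3551 = 9p and p = 394.56.
Substituting into AD, y = 2914.22.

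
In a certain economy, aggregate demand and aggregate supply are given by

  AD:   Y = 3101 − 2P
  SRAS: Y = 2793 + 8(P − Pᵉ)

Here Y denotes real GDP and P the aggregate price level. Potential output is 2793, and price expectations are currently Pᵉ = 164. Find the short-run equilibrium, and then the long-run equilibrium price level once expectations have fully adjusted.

Short run: P = 162, Y = 2777. Long run: P = 154.

Short run: with Pᵉ = 164, SRAS is Y = 1481 + 8P. Setting AD = SRAS gives 1620 = 10P, so P = 162 and Y = 3101 − 2·162 = 2777.
Output 2777 is below potential 2793, so over time expected prices fall and SRAS shifts right until Y returns to 2793.
Long run: Y = 2793 on the AD curve gives 2793 = 3101 − 2P, so P = 154.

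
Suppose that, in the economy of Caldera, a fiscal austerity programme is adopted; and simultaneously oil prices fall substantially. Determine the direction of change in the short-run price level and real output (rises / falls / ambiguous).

Price level: falls; output: ambiguous

The first event is a negative demand shock: AD shifts left, which by itself pushes P down and Y down.
The second is a favourable supply shock: SRAS shifts right, which by itself pushes P down and Y up.
Both shocks push P down, so P falls. The two shocks push Y in opposite directions, so the effect on Y is ambiguous.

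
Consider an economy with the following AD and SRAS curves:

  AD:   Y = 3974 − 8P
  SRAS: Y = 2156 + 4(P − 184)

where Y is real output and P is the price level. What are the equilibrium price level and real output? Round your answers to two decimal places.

Write SRAS as Y = 2156 + 4P − 736 = 1420 + 4P.
Set AD = SRAS: 3974 − 8P = 1420 + 4P, so 2554 = 12P and P = 212.83.
Substituting into AD, Y = 3974 − 8P = 2271.33.

P = 212.83, Y = 2271.33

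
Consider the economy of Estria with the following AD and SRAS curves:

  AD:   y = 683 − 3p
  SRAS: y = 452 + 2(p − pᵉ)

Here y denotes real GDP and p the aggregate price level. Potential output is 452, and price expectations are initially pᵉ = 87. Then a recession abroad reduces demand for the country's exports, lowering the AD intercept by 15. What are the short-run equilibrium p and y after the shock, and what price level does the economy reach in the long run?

Short run: p = 78, y = 434. Long run: p = 72.

AD shifts left: new AD is y = 668 − 3p. With pᵉ = 87, SRAS is y = 278 + 2p.
Short run: 668 − 3p = 278 + 2p gives 390 = 5p, so p = 78 and y = 668 − 3·78 = 434.
y = 434 is below potential 452; expectations adjust and SRAS shifts right until y = 452.
Long run: on the new AD curve, 452 = 668 − 3p gives p = 72.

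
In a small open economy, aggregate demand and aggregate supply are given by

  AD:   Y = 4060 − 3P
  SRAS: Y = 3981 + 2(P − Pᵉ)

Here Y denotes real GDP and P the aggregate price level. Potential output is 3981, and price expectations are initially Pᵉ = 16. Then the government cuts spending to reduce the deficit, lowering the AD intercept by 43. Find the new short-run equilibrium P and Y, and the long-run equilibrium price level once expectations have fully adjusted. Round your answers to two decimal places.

AD shifts left: new AD is Y = 4017 − 3P. With Pᵉ = 16, SRAS is Y = 3949 + 2P.
Short run: 4017 − 3P = 3949 + 2P gives 68 = 5P, so P = 13.60 and Y = 4017 − 3P = 3976.20.
Y = 3976.20 is below potential 3981; expectations adjust and SRAS shifts right until Y = 3981.
Long run: on the new AD curve, 3981 = 4017 − 3P gives P = 12.00.

Short run: P = 13.60, Y = 3976.20. Long run: P = 12.00.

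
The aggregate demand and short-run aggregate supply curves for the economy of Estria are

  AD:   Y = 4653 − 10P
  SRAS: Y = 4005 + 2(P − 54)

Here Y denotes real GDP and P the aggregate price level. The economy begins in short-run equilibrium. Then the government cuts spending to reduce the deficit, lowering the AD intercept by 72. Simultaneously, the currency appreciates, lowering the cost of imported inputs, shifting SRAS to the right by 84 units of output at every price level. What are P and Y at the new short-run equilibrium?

P = 50, Y = 4081

After both shocks: AD is Y = 4581 − 10P and SRAS is Y = 3981 + 2P.
Setting them equal: 600 = 12P, so P = 50.
Y = 4581 − 10·50 = 4081.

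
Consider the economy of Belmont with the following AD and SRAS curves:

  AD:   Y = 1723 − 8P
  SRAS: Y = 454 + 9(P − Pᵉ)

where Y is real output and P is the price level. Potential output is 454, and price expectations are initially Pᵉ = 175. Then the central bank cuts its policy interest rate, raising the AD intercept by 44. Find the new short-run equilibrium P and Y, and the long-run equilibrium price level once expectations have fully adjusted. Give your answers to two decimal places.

AD shifts right: new AD is Y = 1767 − 8P. With Pᵉ = 175, SRAS is Y = 9P − 1121.
Short run: 1767 − 8P = 9P − 1121 gives 2888 = 17P, so P = 169.88 and Y = 1767 − 8P = 407.94.
Y = 407.94 is below potential 454; expectations adjust and SRAS shifts right until Y = 454.
Long run: on the new AD curve, 454 = 1767 − 8P gives P = 164.13.

Short run: P = 169.88, Y = 407.94. Long run: P = 164.13.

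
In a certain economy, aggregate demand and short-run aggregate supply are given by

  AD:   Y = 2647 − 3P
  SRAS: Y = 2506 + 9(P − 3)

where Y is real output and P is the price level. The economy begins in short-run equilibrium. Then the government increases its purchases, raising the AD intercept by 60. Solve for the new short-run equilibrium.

This is a positive demand shock: AD shifts right.
New AD: Y = 2707 − 3P.
SRAS can be written Y = 2479 + 9P.
Set AD = SRAS: 2707 − 3P = 2479 + 9P, so 228 = 12P and P = 19.
Y = 2707 − 3·19 = 2650.

P = 19, Y = 2650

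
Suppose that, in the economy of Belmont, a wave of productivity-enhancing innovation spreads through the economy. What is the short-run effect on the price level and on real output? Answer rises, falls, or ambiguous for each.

Price level: falls; output: rises

This is a favourable supply shock: SRAS shifts right.
Moving along the downward-sloping AD curve, P falls and Y rises.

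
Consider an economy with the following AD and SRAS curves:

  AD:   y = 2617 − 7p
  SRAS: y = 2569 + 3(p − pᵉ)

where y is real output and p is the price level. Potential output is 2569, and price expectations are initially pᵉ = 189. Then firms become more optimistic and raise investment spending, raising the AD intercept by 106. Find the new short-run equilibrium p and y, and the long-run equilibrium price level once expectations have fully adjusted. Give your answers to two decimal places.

AD shifts right: new AD is y = 2723 − 7p. With pᵉ = 189, SRAS is y = 2002 + 3p.
Short run: 2723 − 7p = 2002 + 3p gives 721 = 10p, so p = 72.10 and y = 2723 − 7p = 2218.30.
y = 2218.30 is below potential 2569; expectations adjust and SRAS shifts right until y = 2569.
Long run: on the new AD curve, 2569 = 2723 − 7p gives p = 22.00.

Short run: p = 72.10, y = 2218.30. Long run: p = 22.00.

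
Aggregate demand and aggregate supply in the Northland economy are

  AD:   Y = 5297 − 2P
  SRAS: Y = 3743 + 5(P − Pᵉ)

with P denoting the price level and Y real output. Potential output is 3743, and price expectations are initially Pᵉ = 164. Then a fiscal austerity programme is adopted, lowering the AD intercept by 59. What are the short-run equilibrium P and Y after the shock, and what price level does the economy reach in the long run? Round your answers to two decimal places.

AD shifts left: new AD is Y = 5238 − 2P. With Pᵉ = 164, SRAS is Y = 2923 + 5P.
Short run: 5238 − 2P = 2923 + 5P gives 2315 = 7P, so P = 330.71 and Y = 5238 − 2P = 4576.57.
Y = 4576.57 is above potential 3743; expectations adjust and SRAS shifts left until Y = 3743.
Long run: on the new AD curve, 3743 = 5238 − 2P gives P = 747.50.

Short run: P = 330.71, Y = 4576.57. Long run: P = 747.50.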